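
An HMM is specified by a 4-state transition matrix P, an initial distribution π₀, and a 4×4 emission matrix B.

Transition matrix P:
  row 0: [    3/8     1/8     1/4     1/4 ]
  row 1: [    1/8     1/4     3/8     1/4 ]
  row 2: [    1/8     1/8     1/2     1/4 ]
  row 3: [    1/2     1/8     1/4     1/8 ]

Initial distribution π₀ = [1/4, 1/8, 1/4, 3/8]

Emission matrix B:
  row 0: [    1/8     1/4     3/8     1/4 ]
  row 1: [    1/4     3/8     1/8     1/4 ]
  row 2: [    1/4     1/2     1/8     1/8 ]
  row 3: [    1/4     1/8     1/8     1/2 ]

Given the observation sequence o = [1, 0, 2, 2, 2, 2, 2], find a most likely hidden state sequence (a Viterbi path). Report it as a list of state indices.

path = [2, 3, 0, 0, 0, 0, 0]

t=0: δ = [6.250e-02, 4.688e-02, 1.250e-01, 4.688e-02]  (obs o_0=1)
t=1: δ = [2.930e-03, 3.906e-03, 1.562e-02, 7.812e-03]  ψ = [0, 2, 2, 2]  (obs o_1=0)
t=2: δ = [1.465e-03, 2.441e-04, 9.766e-04, 4.883e-04]  ψ = [3, 2, 2, 2]  (obs o_2=2)
t=3: δ = [2.060e-04, 2.289e-05, 6.104e-05, 4.578e-05]  ψ = [0, 0, 2, 0]  (obs o_3=2)
t=4: δ = [2.897e-05, 3.219e-06, 6.437e-06, 6.437e-06]  ψ = [0, 0, 0, 0]  (obs o_4=2)
t=5: δ = [4.074e-06, 4.526e-07, 9.052e-07, 9.052e-07]  ψ = [0, 0, 0, 0]  (obs o_5=2)
t=6: δ = [5.729e-07, 6.365e-08, 1.273e-07, 1.273e-07]  ψ = [0, 0, 0, 0]  (obs o_6=2)
backtrack: best end state = 0; path = [2, 3, 0, 0, 0, 0, 0]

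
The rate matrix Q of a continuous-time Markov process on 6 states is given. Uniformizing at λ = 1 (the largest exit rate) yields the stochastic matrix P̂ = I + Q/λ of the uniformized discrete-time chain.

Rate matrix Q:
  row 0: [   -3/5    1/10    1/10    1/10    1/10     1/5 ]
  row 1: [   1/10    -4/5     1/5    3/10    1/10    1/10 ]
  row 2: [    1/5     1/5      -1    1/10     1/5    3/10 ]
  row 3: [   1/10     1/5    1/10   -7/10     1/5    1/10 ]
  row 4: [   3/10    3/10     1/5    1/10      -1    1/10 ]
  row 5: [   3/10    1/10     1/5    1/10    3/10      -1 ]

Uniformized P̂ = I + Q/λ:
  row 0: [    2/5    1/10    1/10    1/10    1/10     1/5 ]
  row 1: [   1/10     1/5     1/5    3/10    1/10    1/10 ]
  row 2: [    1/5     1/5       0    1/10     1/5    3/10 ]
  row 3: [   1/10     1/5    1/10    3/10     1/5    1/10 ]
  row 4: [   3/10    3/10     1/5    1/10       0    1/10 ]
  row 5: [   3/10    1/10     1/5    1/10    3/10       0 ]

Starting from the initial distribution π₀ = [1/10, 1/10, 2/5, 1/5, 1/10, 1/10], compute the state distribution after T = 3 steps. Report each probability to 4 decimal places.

π = [0.2401, 0.1781, 0.1298, 0.1696, 0.1413, 0.1411]

t=0: π = [0.1000, 0.1000, 0.4000, 0.2000, 0.1000, 0.1000]
t=1: π = [0.2100, 0.1900, 0.0900, 0.1600, 0.1700, 0.1800]
t=2: π = [0.2420, 0.1780, 0.1450, 0.1700, 0.1440, 0.1210]
t=3: π = [0.2401, 0.1781, 0.1298, 0.1696, 0.1413, 0.1411]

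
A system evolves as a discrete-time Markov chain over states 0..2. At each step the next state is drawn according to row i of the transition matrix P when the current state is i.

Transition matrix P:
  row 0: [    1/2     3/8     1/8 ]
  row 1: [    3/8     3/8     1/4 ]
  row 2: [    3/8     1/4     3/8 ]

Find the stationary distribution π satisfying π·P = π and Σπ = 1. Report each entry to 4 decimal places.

π = [0.4286, 0.3469, 0.2245]

Balance equations π_j = Σ_i π_i·P[i][j]:
  π_0 = 1/2·π_0 + 3/8·π_1 + 3/8·π_2
  π_1 = 3/8·π_0 + 3/8·π_1 + 1/4·π_2
  normalize: π_0 + π_1 + π_2 = 1
Solving the linear system gives exactly π = [3/7, 17/49, 11/49].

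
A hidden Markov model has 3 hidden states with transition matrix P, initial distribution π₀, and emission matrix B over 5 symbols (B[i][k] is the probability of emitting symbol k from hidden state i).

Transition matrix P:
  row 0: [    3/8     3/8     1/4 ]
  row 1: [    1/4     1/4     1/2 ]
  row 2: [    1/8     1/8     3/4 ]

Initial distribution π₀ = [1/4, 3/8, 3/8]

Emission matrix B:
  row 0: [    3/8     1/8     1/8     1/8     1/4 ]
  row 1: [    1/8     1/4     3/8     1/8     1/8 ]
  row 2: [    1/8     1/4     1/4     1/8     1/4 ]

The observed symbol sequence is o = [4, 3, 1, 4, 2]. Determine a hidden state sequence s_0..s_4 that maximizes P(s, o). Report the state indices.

path = [2, 2, 2, 2, 2]

t=0: δ = [6.250e-02, 4.688e-02, 9.375e-02]  (obs o_0=4)
t=1: δ = [2.930e-03, 2.930e-03, 8.789e-03]  ψ = [0, 0, 2]  (obs o_1=3)
t=2: δ = [1.373e-04, 2.747e-04, 1.648e-03]  ψ = [0, 0, 2]  (obs o_2=1)
t=3: δ = [5.150e-05, 2.575e-05, 3.090e-04]  ψ = [2, 2, 2]  (obs o_3=4)
t=4: δ = [4.828e-06, 1.448e-05, 5.794e-05]  ψ = [2, 2, 2]  (obs o_4=2)
backtrack: best end state = 2; path = [2, 2, 2, 2, 2]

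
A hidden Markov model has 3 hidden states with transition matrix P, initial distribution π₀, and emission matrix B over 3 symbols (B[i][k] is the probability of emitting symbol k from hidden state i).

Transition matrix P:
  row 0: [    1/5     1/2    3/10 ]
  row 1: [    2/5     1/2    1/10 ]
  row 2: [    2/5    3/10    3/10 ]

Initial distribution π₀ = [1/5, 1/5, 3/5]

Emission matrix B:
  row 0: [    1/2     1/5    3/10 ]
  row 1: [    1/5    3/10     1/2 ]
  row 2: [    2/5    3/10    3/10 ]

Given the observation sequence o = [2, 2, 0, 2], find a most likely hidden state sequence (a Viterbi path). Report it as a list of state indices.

t=0: δ = [6.000e-02, 1.000e-01, 1.800e-01]  (obs o_0=2)
t=1: δ = [2.160e-02, 2.700e-02, 1.620e-02]  ψ = [2, 2, 2]  (obs o_1=2)
t=2: δ = [5.400e-03, 2.700e-03, 2.592e-03]  ψ = [1, 1, 0]  (obs o_2=0)
t=3: δ = [3.240e-04, 1.350e-03, 4.860e-04]  ψ = [0, 0, 0]  (obs o_3=2)
backtrack: best end state = 1; path = [2, 1, 0, 1]

path = [2, 1, 0, 1]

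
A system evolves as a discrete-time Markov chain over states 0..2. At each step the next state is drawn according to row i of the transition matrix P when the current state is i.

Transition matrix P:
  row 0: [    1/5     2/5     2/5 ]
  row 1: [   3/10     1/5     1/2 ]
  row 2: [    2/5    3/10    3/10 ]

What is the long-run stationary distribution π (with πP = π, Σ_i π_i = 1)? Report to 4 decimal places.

Balance equations π_j = Σ_i π_i·P[i][j]:
  π_0 = 1/5·π_0 + 3/10·π_1 + 2/5·π_2
  π_1 = 2/5·π_0 + 1/5·π_1 + 3/10·π_2
  normalize: π_0 + π_1 + π_2 = 1
Solving the linear system gives exactly π = [41/133, 40/133, 52/133].

π = [0.3083, 0.3008, 0.3910]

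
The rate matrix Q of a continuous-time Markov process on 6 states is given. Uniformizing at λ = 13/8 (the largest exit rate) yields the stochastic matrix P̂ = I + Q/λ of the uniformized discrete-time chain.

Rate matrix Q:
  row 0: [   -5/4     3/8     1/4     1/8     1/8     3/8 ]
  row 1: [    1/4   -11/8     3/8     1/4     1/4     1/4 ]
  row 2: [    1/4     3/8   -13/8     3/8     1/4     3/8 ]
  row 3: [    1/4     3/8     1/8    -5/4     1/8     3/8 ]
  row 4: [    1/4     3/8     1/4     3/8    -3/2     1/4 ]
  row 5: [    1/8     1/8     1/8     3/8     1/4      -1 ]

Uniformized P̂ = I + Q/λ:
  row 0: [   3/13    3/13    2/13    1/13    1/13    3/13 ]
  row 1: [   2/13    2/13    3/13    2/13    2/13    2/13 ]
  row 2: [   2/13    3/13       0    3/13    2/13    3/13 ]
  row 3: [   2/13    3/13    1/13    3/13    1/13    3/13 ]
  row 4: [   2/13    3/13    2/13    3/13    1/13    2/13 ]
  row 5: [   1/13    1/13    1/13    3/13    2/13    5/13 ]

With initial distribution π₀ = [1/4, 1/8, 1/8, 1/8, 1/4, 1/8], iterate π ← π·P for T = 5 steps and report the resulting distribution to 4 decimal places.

π = [0.1462, 0.1792, 0.1160, 0.1945, 0.1185, 0.2456]

t=0: π = [0.2500, 0.1250, 0.1250, 0.1250, 0.2500, 0.1250]
t=1: π = [0.1635, 0.2019, 0.1250, 0.1827, 0.1058, 0.2212]
t=2: π = [0.1494, 0.1812, 0.1191, 0.1901, 0.1191, 0.2411]
t=3: π = [0.1468, 0.1797, 0.1163, 0.1938, 0.1186, 0.2448]
t=4: π = [0.1463, 0.1793, 0.1160, 0.1944, 0.1185, 0.2455]
t=5: π = [0.1462, 0.1792, 0.1160, 0.1945, 0.1185, 0.2456]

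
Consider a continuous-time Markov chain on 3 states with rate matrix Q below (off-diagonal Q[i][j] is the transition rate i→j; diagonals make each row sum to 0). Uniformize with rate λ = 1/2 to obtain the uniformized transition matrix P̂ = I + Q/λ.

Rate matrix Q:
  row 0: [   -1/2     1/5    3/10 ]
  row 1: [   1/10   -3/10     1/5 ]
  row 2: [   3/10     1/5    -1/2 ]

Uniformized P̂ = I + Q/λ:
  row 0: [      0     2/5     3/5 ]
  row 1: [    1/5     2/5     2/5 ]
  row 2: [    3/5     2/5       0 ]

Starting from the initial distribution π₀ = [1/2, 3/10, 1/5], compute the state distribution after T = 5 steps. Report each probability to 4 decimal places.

π = [0.2627, 0.4000, 0.3373]

t=0: π = [0.5000, 0.3000, 0.2000]
t=1: π = [0.1800, 0.4000, 0.4200]
t=2: π = [0.3320, 0.4000, 0.2680]
t=3: π = [0.2408, 0.4000, 0.3592]
t=4: π = [0.2955, 0.4000, 0.3045]
t=5: π = [0.2627, 0.4000, 0.3373]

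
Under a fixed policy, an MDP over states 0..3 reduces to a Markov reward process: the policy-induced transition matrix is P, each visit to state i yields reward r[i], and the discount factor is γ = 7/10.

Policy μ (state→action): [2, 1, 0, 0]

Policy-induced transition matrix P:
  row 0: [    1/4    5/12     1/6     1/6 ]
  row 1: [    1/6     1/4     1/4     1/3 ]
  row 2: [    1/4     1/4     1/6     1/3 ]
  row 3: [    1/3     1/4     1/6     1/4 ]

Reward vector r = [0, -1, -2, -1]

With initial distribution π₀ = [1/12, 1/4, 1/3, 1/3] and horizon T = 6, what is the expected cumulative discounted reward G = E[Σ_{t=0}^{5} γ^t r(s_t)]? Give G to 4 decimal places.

t=0: π = [0.0833, 0.2500, 0.3333, 0.3333], E[r] = -1.2500, γ^t·E[r] = -1.250000, running G = -1.250000
t=1: π = [0.2569, 0.2639, 0.1875, 0.2917], E[r] = -0.9306, γ^t·E[r] = -0.651389, running G = -1.901389
t=2: π = [0.2523, 0.2928, 0.1887, 0.2662], E[r] = -0.9363, γ^t·E[r] = -0.458808, running G = -2.360197
t=3: π = [0.2478, 0.2921, 0.1911, 0.2691], E[r] = -0.9433, γ^t·E[r] = -0.323547, running G = -2.683744
t=4: π = [0.2481, 0.2913, 0.1910, 0.2696], E[r] = -0.9429, γ^t·E[r] = -0.226394, running G = -2.910139
t=5: π = [0.2482, 0.2913, 0.1909, 0.2695], E[r] = -0.9427, γ^t·E[r] = -0.158448, running G = -3.068586

G = -3.0686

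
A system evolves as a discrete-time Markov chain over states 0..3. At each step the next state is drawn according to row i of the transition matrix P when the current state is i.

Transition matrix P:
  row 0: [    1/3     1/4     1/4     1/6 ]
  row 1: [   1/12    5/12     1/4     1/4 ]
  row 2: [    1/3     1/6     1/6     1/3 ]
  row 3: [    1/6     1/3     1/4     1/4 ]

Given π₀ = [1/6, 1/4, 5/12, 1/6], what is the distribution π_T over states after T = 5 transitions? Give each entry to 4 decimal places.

t=0: π = [0.1667, 0.2500, 0.4167, 0.1667]
t=1: π = [0.2431, 0.2708, 0.2153, 0.2708]
t=2: π = [0.2205, 0.2998, 0.2321, 0.2477]
t=3: π = [0.2171, 0.3013, 0.2307, 0.2510]
t=4: π = [0.2162, 0.3019, 0.2308, 0.2511]
t=5: π = [0.2160, 0.3020, 0.2308, 0.2512]

π = [0.2160, 0.3020, 0.2308, 0.2512]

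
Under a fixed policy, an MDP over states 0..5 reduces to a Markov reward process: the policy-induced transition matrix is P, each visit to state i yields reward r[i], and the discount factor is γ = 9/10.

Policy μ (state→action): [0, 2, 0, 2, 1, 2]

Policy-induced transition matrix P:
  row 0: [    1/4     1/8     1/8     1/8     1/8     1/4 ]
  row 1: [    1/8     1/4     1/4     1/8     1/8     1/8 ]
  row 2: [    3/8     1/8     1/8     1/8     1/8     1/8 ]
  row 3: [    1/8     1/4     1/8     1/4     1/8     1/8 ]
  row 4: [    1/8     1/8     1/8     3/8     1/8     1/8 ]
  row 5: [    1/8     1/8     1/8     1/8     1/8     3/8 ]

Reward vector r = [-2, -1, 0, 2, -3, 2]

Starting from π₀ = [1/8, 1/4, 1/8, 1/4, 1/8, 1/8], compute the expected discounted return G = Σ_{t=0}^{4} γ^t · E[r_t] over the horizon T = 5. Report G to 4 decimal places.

t=0: π = [0.1250, 0.2500, 0.1250, 0.2500, 0.1250, 0.1250], E[r] = -0.1250, γ^t·E[r] = -0.125000, running G = -0.125000
t=1: π = [0.1719, 0.1875, 0.1563, 0.1875, 0.1250, 0.1719], E[r] = -0.1875, γ^t·E[r] = -0.168750, running G = -0.293750
t=2: π = [0.1855, 0.1719, 0.1484, 0.1797, 0.1250, 0.1895], E[r] = -0.1797, γ^t·E[r] = -0.145547, running G = -0.439297
t=3: π = [0.1853, 0.1689, 0.1465, 0.1787, 0.1250, 0.1956], E[r] = -0.1660, γ^t·E[r] = -0.121025, running G = -0.560322
t=4: π = [0.1848, 0.1685, 0.1461, 0.1786, 0.1250, 0.1971], E[r] = -0.1617, γ^t·E[r] = -0.106120, running G = -0.666442

G = -0.6664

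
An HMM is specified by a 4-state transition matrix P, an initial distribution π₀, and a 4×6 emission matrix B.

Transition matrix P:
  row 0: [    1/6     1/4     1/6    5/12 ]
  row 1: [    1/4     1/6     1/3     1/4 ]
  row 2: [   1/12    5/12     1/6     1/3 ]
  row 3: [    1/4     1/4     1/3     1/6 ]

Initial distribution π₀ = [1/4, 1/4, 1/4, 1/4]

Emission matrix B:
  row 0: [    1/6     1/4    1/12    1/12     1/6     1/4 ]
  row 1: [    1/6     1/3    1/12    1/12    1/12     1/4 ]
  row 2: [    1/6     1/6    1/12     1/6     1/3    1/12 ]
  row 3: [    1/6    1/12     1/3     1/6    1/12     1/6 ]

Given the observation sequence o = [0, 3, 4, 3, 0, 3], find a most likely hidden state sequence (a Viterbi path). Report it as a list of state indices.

t=0: δ = [4.167e-02, 4.167e-02, 4.167e-02, 4.167e-02]  (obs o_0=0)
t=1: δ = [8.681e-04, 1.447e-03, 2.315e-03, 2.894e-03]  ψ = [1, 2, 1, 0]  (obs o_1=3)
t=2: δ = [1.206e-04, 8.038e-05, 3.215e-04, 6.430e-05]  ψ = [3, 2, 3, 2]  (obs o_2=4)
t=3: δ = [2.233e-06, 1.116e-05, 8.931e-06, 1.786e-05]  ψ = [2, 2, 2, 2]  (obs o_3=3)
t=4: δ = [7.442e-07, 7.442e-07, 9.923e-07, 4.961e-07]  ψ = [3, 3, 3, 2]  (obs o_4=0)
t=5: δ = [1.550e-08, 3.445e-08, 4.135e-08, 5.513e-08]  ψ = [1, 2, 1, 2]  (obs o_5=3)
backtrack: best end state = 3; path = [0, 3, 2, 3, 2, 3]

path = [0, 3, 2, 3, 2, 3]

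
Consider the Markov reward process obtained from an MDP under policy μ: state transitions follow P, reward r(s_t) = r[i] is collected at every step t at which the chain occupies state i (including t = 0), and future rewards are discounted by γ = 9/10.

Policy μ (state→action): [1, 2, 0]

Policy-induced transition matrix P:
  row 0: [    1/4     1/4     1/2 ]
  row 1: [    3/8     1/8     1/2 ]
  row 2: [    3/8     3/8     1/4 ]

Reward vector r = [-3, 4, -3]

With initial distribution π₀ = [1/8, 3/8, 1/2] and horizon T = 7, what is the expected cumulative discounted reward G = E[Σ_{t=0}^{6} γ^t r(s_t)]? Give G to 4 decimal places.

t=0: π = [0.1250, 0.3750, 0.5000], E[r] = -0.3750, γ^t·E[r] = -0.375000, running G = -0.375000
t=1: π = [0.3594, 0.2656, 0.3750], E[r] = -1.1406, γ^t·E[r] = -1.026563, running G = -1.401563
t=2: π = [0.3301, 0.2637, 0.4063], E[r] = -1.1543, γ^t·E[r] = -0.934980, running G = -2.336543
t=3: π = [0.3337, 0.2678, 0.3984], E[r] = -1.1252, γ^t·E[r] = -0.820303, running G = -3.156846
t=4: π = [0.3333, 0.2663, 0.4004], E[r] = -1.1357, γ^t·E[r] = -0.745140, running G = -3.901986
t=5: π = [0.3333, 0.2668, 0.3999], E[r] = -1.1327, γ^t·E[r] = -0.668845, running G = -4.570831
t=6: π = [0.3333, 0.2666, 0.4000], E[r] = -1.1335, γ^t·E[r] = -0.602388, running G = -5.173219

G = -5.1732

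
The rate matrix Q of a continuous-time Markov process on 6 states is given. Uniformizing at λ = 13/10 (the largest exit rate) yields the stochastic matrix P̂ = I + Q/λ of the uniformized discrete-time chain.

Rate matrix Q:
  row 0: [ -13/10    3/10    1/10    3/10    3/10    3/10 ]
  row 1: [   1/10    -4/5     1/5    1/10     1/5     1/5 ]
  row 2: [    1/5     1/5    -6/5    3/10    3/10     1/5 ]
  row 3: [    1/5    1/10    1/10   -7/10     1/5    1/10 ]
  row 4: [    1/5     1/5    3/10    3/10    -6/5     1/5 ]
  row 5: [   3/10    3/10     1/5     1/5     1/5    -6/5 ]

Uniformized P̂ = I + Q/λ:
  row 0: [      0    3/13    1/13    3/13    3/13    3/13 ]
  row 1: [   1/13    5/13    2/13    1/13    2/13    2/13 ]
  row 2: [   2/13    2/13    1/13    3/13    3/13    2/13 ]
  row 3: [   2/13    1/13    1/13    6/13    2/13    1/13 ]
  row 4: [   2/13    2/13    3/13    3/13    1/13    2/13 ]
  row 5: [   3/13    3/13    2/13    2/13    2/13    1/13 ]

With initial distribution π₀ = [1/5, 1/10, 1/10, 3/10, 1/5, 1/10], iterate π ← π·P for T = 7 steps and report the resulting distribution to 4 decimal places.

t=0: π = [0.2000, 0.1000, 0.1000, 0.3000, 0.2000, 0.1000]
t=1: π = [0.1231, 0.1769, 0.1231, 0.2769, 0.1615, 0.1385]
t=2: π = [0.1320, 0.1935, 0.1260, 0.2568, 0.1604, 0.1314]
t=3: π = [0.1288, 0.1990, 0.1266, 0.2502, 0.1614, 0.1341]
t=4: π = [0.1290, 0.2007, 0.1274, 0.2476, 0.1611, 0.1342]
t=5: π = [0.1289, 0.2014, 0.1275, 0.2467, 0.1612, 0.1344]
t=6: π = [0.1289, 0.2016, 0.1275, 0.2464, 0.1612, 0.1344]
t=7: π = [0.1289, 0.2017, 0.1276, 0.2463, 0.1612, 0.1345]

π = [0.1289, 0.2017, 0.1276, 0.2463, 0.1612, 0.1345]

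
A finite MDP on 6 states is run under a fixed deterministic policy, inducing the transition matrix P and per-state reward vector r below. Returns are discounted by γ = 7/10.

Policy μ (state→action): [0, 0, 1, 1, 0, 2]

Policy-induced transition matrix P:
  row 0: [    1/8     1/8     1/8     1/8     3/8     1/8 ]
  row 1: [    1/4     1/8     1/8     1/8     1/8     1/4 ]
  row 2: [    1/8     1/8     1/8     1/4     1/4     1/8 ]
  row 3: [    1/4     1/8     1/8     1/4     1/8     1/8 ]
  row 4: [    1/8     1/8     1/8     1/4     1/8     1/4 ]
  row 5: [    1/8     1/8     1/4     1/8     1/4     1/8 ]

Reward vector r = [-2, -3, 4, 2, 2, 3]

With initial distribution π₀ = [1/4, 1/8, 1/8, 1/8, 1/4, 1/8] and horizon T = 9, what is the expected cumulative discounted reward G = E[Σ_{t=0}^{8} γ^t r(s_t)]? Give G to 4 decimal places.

t=0: π = [0.2500, 0.1250, 0.1250, 0.1250, 0.2500, 0.1250], E[r] = 0.7500, γ^t·E[r] = 0.750000, running G = 0.750000
t=1: π = [0.1563, 0.1250, 0.1406, 0.1875, 0.2188, 0.1719], E[r] = 1.2031, γ^t·E[r] = 0.842188, running G = 1.592188
t=2: π = [0.1641, 0.1250, 0.1465, 0.1934, 0.2031, 0.1680], E[r] = 1.1797, γ^t·E[r] = 0.578047, running G = 2.170234
t=3: π = [0.1648, 0.1250, 0.1460, 0.1929, 0.2053, 0.1660], E[r] = 1.1738, γ^t·E[r] = 0.402623, running G = 2.572857
t=4: π = [0.1647, 0.1250, 0.1458, 0.1930, 0.2052, 0.1663], E[r] = 1.1739, γ^t·E[r] = 0.281843, running G = 2.854701
t=5: π = [0.1648, 0.1250, 0.1458, 0.1930, 0.2052, 0.1663], E[r] = 1.1738, γ^t·E[r] = 0.197287, running G = 3.051987
t=6: π = [0.1647, 0.1250, 0.1458, 0.1930, 0.2052, 0.1663], E[r] = 1.1738, γ^t·E[r] = 0.138102, running G = 3.190089
t=7: π = [0.1647, 0.1250, 0.1458, 0.1930, 0.2052, 0.1663], E[r] = 1.1738, γ^t·E[r] = 0.096671, running G = 3.286760
t=8: π = [0.1647, 0.1250, 0.1458, 0.1930, 0.2052, 0.1663], E[r] = 1.1738, γ^t·E[r] = 0.067670, running G = 3.354430

G = 3.3544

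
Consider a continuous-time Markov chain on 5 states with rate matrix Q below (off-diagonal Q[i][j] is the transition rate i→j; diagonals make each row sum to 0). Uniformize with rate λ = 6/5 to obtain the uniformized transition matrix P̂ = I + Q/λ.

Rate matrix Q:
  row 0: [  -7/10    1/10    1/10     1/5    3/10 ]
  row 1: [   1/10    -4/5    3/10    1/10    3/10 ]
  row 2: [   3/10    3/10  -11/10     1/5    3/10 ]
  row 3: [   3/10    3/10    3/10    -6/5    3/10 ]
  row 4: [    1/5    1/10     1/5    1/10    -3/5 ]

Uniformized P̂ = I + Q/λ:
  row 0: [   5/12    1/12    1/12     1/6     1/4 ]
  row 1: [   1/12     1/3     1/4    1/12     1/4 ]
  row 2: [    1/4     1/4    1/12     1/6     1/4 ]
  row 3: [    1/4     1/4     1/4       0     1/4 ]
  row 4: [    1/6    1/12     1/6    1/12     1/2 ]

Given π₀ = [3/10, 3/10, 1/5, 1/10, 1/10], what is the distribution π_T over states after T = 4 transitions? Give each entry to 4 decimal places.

t=0: π = [0.3000, 0.3000, 0.2000, 0.1000, 0.1000]
t=1: π = [0.2417, 0.2083, 0.1583, 0.1167, 0.2750]
t=2: π = [0.2326, 0.1813, 0.1604, 0.1069, 0.3188]
t=3: π = [0.2320, 0.1732, 0.1579, 0.1072, 0.3297]
t=4: π = [0.2323, 0.1708, 0.1575, 0.1069, 0.3324]

π = [0.2323, 0.1708, 0.1575, 0.1069, 0.3324]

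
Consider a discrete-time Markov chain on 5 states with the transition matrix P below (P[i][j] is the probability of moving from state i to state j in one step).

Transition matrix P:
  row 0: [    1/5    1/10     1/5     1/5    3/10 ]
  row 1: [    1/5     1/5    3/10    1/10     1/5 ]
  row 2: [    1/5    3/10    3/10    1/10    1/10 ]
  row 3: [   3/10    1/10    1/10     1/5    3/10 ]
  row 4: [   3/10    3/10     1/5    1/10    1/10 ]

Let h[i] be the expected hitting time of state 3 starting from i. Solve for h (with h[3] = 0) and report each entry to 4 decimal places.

First-step conditioning: h[3] = 0; for i ≠ 3, h[i] = 1 + Σ_k P[i][k]·h[k].
  h[0] = 1 + 1/5·h[0] + 1/10·h[1] + 1/5·h[2] + 3/10·h[4]
  h[1] = 1 + 1/5·h[0] + 1/5·h[1] + 3/10·h[2] + 1/5·h[4]
  h[2] = 1 + 1/5·h[0] + 3/10·h[1] + 3/10·h[2] + 1/10·h[4]
  h[4] = 1 + 3/10·h[0] + 3/10·h[1] + 1/5·h[2] + 1/10·h[4]
Solving the 4×4 linear system over states ≠ 3 gives exactly h = [4850/657, 5395/657, 600/73, 0, 5345/657] (h[3] = 0 is the target).

h = [7.3820, 8.2116, 8.2192, 0.0000, 8.1355]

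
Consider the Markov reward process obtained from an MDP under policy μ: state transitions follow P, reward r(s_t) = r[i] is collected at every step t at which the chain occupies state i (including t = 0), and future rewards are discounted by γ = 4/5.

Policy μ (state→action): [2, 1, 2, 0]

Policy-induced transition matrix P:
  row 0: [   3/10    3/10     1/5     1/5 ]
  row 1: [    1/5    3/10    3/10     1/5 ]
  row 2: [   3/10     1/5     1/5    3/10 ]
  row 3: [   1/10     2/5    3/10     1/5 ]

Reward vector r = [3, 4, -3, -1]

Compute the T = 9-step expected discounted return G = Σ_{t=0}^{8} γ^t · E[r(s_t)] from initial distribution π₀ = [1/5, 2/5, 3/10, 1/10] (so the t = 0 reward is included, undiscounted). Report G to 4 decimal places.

G = 4.1267

t=0: π = [0.2000, 0.4000, 0.3000, 0.1000], E[r] = 1.2000, γ^t·E[r] = 1.200000, running G = 1.200000
t=1: π = [0.2400, 0.2800, 0.2500, 0.2300], E[r] = 0.8600, γ^t·E[r] = 0.688000, running G = 1.888000
t=2: π = [0.2260, 0.2980, 0.2510, 0.2250], E[r] = 0.8920, γ^t·E[r] = 0.570880, running G = 2.458880
t=3: π = [0.2252, 0.2974, 0.2523, 0.2251], E[r] = 0.8832, γ^t·E[r] = 0.452198, running G = 2.911078
t=4: π = [0.2252, 0.2973, 0.2523, 0.2252], E[r] = 0.8829, γ^t·E[r] = 0.361619, running G = 3.272698
t=5: π = [0.2252, 0.2973, 0.2523, 0.2252], E[r] = 0.8829, γ^t·E[r] = 0.289306, running G = 3.562004
t=6: π = [0.2252, 0.2973, 0.2523, 0.2252], E[r] = 0.8829, γ^t·E[r] = 0.231443, running G = 3.793446
t=7: π = [0.2252, 0.2973, 0.2523, 0.2252], E[r] = 0.8829, γ^t·E[r] = 0.185154, running G = 3.978600
t=8: π = [0.2252, 0.2973, 0.2523, 0.2252], E[r] = 0.8829, γ^t·E[r] = 0.148123, running G = 4.126724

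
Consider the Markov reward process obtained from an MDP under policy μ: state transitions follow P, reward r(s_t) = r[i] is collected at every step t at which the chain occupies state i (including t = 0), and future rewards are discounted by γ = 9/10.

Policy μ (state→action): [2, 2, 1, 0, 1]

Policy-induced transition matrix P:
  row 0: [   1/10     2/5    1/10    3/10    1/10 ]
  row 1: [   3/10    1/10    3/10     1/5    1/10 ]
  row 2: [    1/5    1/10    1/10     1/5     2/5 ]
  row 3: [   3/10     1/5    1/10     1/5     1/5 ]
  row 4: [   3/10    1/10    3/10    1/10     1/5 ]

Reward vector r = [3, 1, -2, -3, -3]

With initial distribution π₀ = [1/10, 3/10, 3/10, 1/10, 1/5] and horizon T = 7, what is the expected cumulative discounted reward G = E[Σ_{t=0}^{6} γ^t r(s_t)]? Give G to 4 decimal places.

t=0: π = [0.1000, 0.3000, 0.3000, 0.1000, 0.2000], E[r] = -0.9000, γ^t·E[r] = -0.900000, running G = -0.900000
t=1: π = [0.2500, 0.1400, 0.2000, 0.1900, 0.2200], E[r] = -0.7400, γ^t·E[r] = -0.666000, running G = -1.566000
t=2: π = [0.2300, 0.1940, 0.1720, 0.2030, 0.2010], E[r] = -0.6720, γ^t·E[r] = -0.544320, running G = -2.110320
t=3: π = [0.2368, 0.1893, 0.1790, 0.2029, 0.1920], E[r] = -0.6430, γ^t·E[r] = -0.468747, running G = -2.579067
t=4: π = [0.2347, 0.1913, 0.1763, 0.2045, 0.1932], E[r] = -0.6500, γ^t·E[r] = -0.426452, running G = -3.005519
t=5: π = [0.2354, 0.1909, 0.1769, 0.2042, 0.1926], E[r] = -0.6471, γ^t·E[r] = -0.382082, running G = -3.387601
t=6: π = [0.2352, 0.1910, 0.1767, 0.2043, 0.1928], E[r] = -0.6478, γ^t·E[r] = -0.344255, running G = -3.731857

G = -3.7319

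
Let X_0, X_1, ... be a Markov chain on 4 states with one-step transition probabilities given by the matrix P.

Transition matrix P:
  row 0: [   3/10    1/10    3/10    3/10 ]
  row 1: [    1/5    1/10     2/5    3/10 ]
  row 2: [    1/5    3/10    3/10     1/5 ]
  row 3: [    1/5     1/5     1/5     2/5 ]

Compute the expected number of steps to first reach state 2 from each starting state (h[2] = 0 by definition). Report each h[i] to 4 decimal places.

h = [3.5714, 3.2143, 0.0000, 3.9286]

First-step conditioning: h[2] = 0; for i ≠ 2, h[i] = 1 + Σ_k P[i][k]·h[k].
  h[0] = 1 + 3/10·h[0] + 1/10·h[1] + 3/10·h[3]
  h[1] = 1 + 1/5·h[0] + 1/10·h[1] + 3/10·h[3]
  h[3] = 1 + 1/5·h[0] + 1/5·h[1] + 2/5·h[3]
Solving the 3×3 linear system over states ≠ 2 gives exactly h = [25/7, 45/14, 0, 55/14] (h[2] = 0 is the target).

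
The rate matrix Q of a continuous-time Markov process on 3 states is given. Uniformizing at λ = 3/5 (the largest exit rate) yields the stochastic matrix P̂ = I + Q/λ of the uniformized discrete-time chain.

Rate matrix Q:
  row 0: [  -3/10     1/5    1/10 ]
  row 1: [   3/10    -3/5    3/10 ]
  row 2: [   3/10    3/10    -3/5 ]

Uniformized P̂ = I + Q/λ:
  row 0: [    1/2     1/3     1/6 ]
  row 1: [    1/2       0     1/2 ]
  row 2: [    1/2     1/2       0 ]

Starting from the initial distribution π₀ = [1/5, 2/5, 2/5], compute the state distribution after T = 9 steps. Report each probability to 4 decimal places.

t=0: π = [0.2000, 0.4000, 0.4000]
t=1: π = [0.5000, 0.2667, 0.2333]
t=2: π = [0.5000, 0.2833, 0.2167]
t=3: π = [0.5000, 0.2750, 0.2250]
t=4: π = [0.5000, 0.2792, 0.2208]
t=5: π = [0.5000, 0.2771, 0.2229]
t=6: π = [0.5000, 0.2781, 0.2219]
t=7: π = [0.5000, 0.2776, 0.2224]
t=8: π = [0.5000, 0.2779, 0.2221]
t=9: π = [0.5000, 0.2777, 0.2223]

π = [0.5000, 0.2777, 0.2223]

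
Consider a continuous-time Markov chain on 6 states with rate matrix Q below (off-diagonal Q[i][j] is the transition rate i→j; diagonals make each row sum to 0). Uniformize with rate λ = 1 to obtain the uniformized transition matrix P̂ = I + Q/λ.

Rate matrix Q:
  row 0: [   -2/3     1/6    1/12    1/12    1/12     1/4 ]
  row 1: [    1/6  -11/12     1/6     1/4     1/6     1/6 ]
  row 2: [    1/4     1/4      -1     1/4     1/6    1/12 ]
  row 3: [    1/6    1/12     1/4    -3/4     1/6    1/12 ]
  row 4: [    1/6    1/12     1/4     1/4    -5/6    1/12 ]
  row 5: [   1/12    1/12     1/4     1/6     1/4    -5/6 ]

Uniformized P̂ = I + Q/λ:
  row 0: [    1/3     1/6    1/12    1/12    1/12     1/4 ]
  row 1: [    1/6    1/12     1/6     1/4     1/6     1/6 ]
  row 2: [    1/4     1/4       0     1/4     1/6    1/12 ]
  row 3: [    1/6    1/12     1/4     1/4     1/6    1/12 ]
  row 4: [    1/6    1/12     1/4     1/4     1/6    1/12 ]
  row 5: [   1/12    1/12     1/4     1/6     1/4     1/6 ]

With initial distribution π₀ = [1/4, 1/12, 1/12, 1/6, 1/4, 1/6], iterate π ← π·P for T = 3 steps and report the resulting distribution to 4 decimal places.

t=0: π = [0.2500, 0.0833, 0.0833, 0.1667, 0.2500, 0.1667]
t=1: π = [0.2014, 0.1181, 0.1806, 0.1944, 0.1597, 0.1458]
t=2: π = [0.2031, 0.1302, 0.1615, 0.2043, 0.1620, 0.1389]
t=3: π = [0.2024, 0.1272, 0.1649, 0.2046, 0.1613, 0.1396]

π = [0.2024, 0.1272, 0.1649, 0.2046, 0.1613, 0.1396]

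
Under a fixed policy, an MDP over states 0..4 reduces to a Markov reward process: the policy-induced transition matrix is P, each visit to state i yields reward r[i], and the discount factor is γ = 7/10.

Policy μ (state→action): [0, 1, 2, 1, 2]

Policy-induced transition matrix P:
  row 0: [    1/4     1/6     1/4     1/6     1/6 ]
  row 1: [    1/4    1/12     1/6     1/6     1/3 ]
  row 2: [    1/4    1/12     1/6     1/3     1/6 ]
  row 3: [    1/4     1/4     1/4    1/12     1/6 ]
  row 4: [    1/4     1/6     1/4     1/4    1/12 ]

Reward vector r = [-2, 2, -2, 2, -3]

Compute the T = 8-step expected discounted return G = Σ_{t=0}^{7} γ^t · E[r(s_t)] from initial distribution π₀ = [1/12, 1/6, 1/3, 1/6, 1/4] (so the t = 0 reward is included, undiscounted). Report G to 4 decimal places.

t=0: π = [0.0833, 0.1667, 0.3333, 0.1667, 0.2500], E[r] = -0.9167, γ^t·E[r] = -0.916667, running G = -0.916667
t=1: π = [0.2500, 0.1389, 0.2083, 0.2292, 0.1736], E[r] = -0.7014, γ^t·E[r] = -0.490972, running G = -1.407639
t=2: π = [0.2500, 0.1568, 0.2211, 0.1968, 0.1753], E[r] = -0.7610, γ^t·E[r] = -0.372888, running G = -1.780527
t=3: π = [0.2500, 0.1516, 0.2185, 0.2017, 0.1782], E[r] = -0.7650, γ^t·E[r] = -0.262394, running G = -2.042921
t=4: π = [0.2500, 0.1526, 0.2192, 0.2011, 0.1771], E[r] = -0.7620, γ^t·E[r] = -0.182965, running G = -2.225886
t=5: π = [0.2500, 0.1524, 0.2190, 0.2012, 0.1773], E[r] = -0.7628, γ^t·E[r] = -0.128206, running G = -2.354092
t=6: π = [0.2500, 0.1525, 0.2190, 0.2012, 0.1773], E[r] = -0.7627, γ^t·E[r] = -0.089725, running G = -2.443818
t=7: π = [0.2500, 0.1525, 0.2190, 0.2012, 0.1773], E[r] = -0.7627, γ^t·E[r] = -0.062810, running G = -2.506628

G = -2.5066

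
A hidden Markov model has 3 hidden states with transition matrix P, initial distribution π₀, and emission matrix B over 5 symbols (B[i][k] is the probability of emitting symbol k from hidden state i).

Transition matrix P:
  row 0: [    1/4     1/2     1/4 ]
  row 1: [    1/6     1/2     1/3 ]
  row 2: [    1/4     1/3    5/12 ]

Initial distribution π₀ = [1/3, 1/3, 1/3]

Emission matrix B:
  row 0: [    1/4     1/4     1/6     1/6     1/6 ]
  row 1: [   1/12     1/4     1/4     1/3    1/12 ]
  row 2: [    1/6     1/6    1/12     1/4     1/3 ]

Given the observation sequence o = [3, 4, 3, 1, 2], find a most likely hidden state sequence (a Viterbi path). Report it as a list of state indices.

path = [1, 2, 1, 1, 1]

t=0: δ = [5.556e-02, 1.111e-01, 8.333e-02]  (obs o_0=3)
t=1: δ = [3.472e-03, 4.630e-03, 1.235e-02]  ψ = [2, 1, 1]  (obs o_1=4)
t=2: δ = [5.144e-04, 1.372e-03, 1.286e-03]  ψ = [2, 2, 2]  (obs o_2=3)
t=3: δ = [8.038e-05, 1.715e-04, 8.931e-05]  ψ = [2, 1, 2]  (obs o_3=1)
t=4: δ = [4.763e-06, 2.143e-05, 4.763e-06]  ψ = [1, 1, 1]  (obs o_4=2)
backtrack: best end state = 1; path = [1, 2, 1, 1, 1]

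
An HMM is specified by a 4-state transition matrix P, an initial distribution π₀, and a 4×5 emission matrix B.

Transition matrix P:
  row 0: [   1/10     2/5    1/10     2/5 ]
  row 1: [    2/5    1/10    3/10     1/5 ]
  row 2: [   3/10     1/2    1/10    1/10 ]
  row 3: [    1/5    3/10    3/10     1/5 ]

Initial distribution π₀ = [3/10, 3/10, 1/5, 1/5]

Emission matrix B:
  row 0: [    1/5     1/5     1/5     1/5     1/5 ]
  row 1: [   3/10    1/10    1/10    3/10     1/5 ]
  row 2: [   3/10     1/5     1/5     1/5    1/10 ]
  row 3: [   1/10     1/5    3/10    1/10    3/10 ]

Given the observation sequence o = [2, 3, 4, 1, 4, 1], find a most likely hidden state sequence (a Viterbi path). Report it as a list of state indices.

t=0: δ = [6.000e-02, 3.000e-02, 4.000e-02, 6.000e-02]  (obs o_0=2)
t=1: δ = [2.400e-03, 7.200e-03, 3.600e-03, 2.400e-03]  ψ = [1, 0, 3, 0]  (obs o_1=3)
t=2: δ = [5.760e-04, 3.600e-04, 2.160e-04, 4.320e-04]  ψ = [1, 2, 1, 1]  (obs o_2=4)
t=3: δ = [2.880e-05, 2.304e-05, 2.592e-05, 4.608e-05]  ψ = [1, 0, 3, 0]  (obs o_3=1)
t=4: δ = [1.843e-06, 2.765e-06, 1.382e-06, 3.456e-06]  ψ = [1, 3, 3, 0]  (obs o_4=4)
t=5: δ = [2.212e-07, 1.037e-07, 2.074e-07, 1.475e-07]  ψ = [1, 3, 3, 0]  (obs o_5=1)
backtrack: best end state = 0; path = [0, 1, 0, 3, 1, 0]

path = [0, 1, 0, 3, 1, 0]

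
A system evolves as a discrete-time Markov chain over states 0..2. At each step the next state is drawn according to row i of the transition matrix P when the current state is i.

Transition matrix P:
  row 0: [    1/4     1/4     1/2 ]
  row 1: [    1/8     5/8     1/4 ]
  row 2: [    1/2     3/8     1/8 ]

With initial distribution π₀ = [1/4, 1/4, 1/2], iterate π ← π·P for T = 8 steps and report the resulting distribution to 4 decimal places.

t=0: π = [0.2500, 0.2500, 0.5000]
t=1: π = [0.3438, 0.4063, 0.2500]
t=2: π = [0.2617, 0.4336, 0.3047]
t=3: π = [0.2720, 0.4507, 0.2773]
t=4: π = [0.2630, 0.4537, 0.2833]
t=5: π = [0.2641, 0.4555, 0.2803]
t=6: π = [0.2631, 0.4559, 0.2810]
t=7: π = [0.2633, 0.4561, 0.2807]
t=8: π = [0.2632, 0.4561, 0.2807]

π = [0.2632, 0.4561, 0.2807]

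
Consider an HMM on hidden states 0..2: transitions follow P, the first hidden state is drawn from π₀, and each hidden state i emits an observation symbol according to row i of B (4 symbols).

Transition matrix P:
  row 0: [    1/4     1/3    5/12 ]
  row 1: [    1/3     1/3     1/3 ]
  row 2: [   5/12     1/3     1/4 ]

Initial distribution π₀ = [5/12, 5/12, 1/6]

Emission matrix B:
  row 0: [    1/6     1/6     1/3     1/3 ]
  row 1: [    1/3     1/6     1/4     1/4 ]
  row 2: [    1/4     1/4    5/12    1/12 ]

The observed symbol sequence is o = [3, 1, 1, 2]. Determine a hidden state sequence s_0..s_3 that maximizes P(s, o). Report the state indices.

t=0: δ = [1.389e-01, 1.042e-01, 1.389e-02]  (obs o_0=3)
t=1: δ = [5.787e-03, 7.716e-03, 1.447e-02]  ψ = [0, 0, 0]  (obs o_1=1)
t=2: δ = [1.005e-03, 8.038e-04, 9.042e-04]  ψ = [2, 2, 2]  (obs o_2=1)
t=3: δ = [1.256e-04, 8.372e-05, 1.744e-04]  ψ = [2, 0, 0]  (obs o_3=2)
backtrack: best end state = 2; path = [0, 2, 0, 2]

path = [0, 2, 0, 2]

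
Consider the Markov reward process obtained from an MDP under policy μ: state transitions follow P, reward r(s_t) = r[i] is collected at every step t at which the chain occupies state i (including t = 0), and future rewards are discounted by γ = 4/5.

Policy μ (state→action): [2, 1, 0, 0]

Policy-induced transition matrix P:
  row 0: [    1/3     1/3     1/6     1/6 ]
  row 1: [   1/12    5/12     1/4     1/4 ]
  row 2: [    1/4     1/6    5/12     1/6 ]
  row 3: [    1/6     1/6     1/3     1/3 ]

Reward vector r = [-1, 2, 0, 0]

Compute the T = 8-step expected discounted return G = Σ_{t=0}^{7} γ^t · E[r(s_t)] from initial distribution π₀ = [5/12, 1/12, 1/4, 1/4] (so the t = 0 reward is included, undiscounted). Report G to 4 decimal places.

t=0: π = [0.4167, 0.0833, 0.2500, 0.2500], E[r] = -0.2500, γ^t·E[r] = -0.250000, running G = -0.250000
t=1: π = [0.2500, 0.2569, 0.2778, 0.2153], E[r] = 0.2639, γ^t·E[r] = 0.211111, running G = -0.038889
t=2: π = [0.2101, 0.2726, 0.2934, 0.2240], E[r] = 0.3351, γ^t·E[r] = 0.214444, running G = 0.175556
t=3: π = [0.2034, 0.2698, 0.3001, 0.2267], E[r] = 0.3362, γ^t·E[r] = 0.172148, running G = 0.347704
t=4: π = [0.2031, 0.2680, 0.3020, 0.2269], E[r] = 0.3330, γ^t·E[r] = 0.136380, running G = 0.484084
t=5: π = [0.2033, 0.2675, 0.3023, 0.2268], E[r] = 0.3317, γ^t·E[r] = 0.108691, running G = 0.592775
t=6: π = [0.2035, 0.2674, 0.3023, 0.2268], E[r] = 0.3314, γ^t·E[r] = 0.086879, running G = 0.679655
t=7: π = [0.2035, 0.2674, 0.3023, 0.2267], E[r] = 0.3314, γ^t·E[r] = 0.069497, running G = 0.749151

G = 0.7492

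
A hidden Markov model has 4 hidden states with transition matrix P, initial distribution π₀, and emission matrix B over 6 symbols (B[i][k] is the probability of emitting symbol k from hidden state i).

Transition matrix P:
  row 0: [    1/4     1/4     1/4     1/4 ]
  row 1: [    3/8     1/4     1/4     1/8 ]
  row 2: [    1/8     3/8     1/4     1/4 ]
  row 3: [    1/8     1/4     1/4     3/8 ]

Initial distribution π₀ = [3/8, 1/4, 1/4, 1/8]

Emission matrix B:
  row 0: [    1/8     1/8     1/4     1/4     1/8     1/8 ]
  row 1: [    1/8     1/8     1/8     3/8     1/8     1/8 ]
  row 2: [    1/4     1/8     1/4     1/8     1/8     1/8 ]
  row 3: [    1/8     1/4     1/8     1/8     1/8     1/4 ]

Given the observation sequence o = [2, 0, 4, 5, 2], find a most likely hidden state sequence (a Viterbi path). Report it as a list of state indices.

t=0: δ = [9.375e-02, 3.125e-02, 6.250e-02, 1.562e-02]  (obs o_0=2)
t=1: δ = [2.930e-03, 2.930e-03, 5.859e-03, 2.930e-03]  ψ = [0, 0, 0, 0]  (obs o_1=0)
t=2: δ = [1.373e-04, 2.747e-04, 1.831e-04, 1.831e-04]  ψ = [1, 2, 2, 2]  (obs o_2=4)
t=3: δ = [1.287e-05, 8.583e-06, 8.583e-06, 1.717e-05]  ψ = [1, 1, 1, 3]  (obs o_3=5)
t=4: δ = [8.047e-07, 5.364e-07, 1.073e-06, 8.047e-07]  ψ = [0, 3, 3, 3]  (obs o_4=2)
backtrack: best end state = 2; path = [0, 2, 3, 3, 2]

path = [0, 2, 3, 3, 2]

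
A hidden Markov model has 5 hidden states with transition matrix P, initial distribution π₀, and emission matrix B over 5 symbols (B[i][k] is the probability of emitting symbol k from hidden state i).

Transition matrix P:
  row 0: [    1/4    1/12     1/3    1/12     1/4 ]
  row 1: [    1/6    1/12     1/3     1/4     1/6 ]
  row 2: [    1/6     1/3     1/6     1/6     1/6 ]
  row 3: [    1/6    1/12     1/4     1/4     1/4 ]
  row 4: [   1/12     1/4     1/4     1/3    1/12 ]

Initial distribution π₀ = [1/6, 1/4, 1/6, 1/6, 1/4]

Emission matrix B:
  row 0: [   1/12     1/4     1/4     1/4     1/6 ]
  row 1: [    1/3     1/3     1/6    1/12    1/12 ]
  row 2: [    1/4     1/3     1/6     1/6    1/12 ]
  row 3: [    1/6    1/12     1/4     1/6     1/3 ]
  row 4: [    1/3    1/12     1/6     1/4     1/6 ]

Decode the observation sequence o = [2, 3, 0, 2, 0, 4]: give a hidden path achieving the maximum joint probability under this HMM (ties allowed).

path = [0, 0, 4, 3, 4, 3]

t=0: δ = [4.167e-02, 4.167e-02, 2.778e-02, 4.167e-02, 4.167e-02]  (obs o_0=2)
t=1: δ = [2.604e-03, 8.681e-04, 2.315e-03, 2.315e-03, 2.604e-03]  ψ = [0, 4, 0, 4, 0]  (obs o_1=3)
t=2: δ = [5.425e-05, 2.572e-04, 2.170e-04, 1.447e-04, 2.170e-04]  ψ = [0, 2, 0, 4, 0]  (obs o_2=0)
t=3: δ = [1.072e-05, 1.206e-05, 1.429e-05, 1.808e-05, 7.144e-06]  ψ = [1, 2, 1, 4, 1]  (obs o_3=2)
t=4: δ = [2.512e-07, 1.588e-06, 1.130e-06, 7.535e-07, 1.507e-06]  ψ = [3, 2, 3, 3, 3]  (obs o_4=0)
t=5: δ = [4.410e-08, 3.140e-08, 4.410e-08, 1.674e-07, 4.410e-08]  ψ = [1, 2, 1, 4, 1]  (obs o_5=4)
backtrack: best end state = 3; path = [0, 0, 4, 3, 4, 3]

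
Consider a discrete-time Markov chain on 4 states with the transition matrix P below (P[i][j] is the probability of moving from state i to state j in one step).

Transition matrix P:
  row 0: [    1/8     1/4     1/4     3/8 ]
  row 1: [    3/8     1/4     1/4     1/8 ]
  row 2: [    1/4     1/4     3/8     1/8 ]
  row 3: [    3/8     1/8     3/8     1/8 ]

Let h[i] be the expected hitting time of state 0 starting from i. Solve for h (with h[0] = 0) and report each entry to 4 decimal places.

First-step conditioning: h[0] = 0; for i ≠ 0, h[i] = 1 + Σ_k P[i][k]·h[k].
  h[1] = 1 + 1/4·h[1] + 1/4·h[2] + 1/8·h[3]
  h[2] = 1 + 1/4·h[1] + 3/8·h[2] + 1/8·h[3]
  h[3] = 1 + 1/8·h[1] + 3/8·h[2] + 1/8·h[3]
Solving the 3×3 linear system over states ≠ 0 gives exactly h = [0, 448/151, 512/151, 456/151] (h[0] = 0 is the target).

h = [0.0000, 2.9669, 3.3907, 3.0199]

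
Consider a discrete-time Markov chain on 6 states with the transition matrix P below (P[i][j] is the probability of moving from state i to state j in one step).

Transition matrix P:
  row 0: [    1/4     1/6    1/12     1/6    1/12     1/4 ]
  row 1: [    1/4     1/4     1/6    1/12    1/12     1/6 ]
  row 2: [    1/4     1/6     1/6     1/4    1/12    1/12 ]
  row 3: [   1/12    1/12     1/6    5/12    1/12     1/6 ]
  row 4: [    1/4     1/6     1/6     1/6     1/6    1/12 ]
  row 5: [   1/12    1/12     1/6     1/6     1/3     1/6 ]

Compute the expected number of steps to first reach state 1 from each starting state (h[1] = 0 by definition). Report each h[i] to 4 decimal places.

h = [7.5357, 0.0000, 7.5053, 8.3082, 7.4323, 8.0892]

First-step conditioning: h[1] = 0; for i ≠ 1, h[i] = 1 + Σ_k P[i][k]·h[k].
  h[0] = 1 + 1/4·h[0] + 1/12·h[2] + 1/6·h[3] + 1/12·h[4] + 1/4·h[5]
  h[2] = 1 + 1/4·h[0] + 1/6·h[2] + 1/4·h[3] + 1/12·h[4] + 1/12·h[5]
  h[3] = 1 + 1/12·h[0] + 1/6·h[2] + 5/12·h[3] + 1/12·h[4] + 1/6·h[5]
  h[4] = 1 + 1/4·h[0] + 1/6·h[2] + 1/6·h[3] + 1/6·h[4] + 1/12·h[5]
  h[5] = 1 + 1/12·h[0] + 1/6·h[2] + 1/6·h[3] + 1/3·h[4] + 1/6·h[5]
Solving the 5×5 linear system over states ≠ 1 gives exactly h = [14868/1973, 0, 14808/1973, 16392/1973, 14664/1973, 15960/1973] (h[1] = 0 is the target).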